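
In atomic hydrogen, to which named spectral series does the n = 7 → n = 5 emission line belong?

The series is set by the lower level: n_f = 5 is the Pfund series.

Pfund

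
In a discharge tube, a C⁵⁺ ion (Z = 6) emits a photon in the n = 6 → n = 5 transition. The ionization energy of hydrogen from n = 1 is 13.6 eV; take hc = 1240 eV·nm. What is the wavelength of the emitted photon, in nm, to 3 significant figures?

207 nm

For Z = 6 the level energies scale as Z², so the effective Rydberg energy is 13.6 × 36 = 489.6 eV.
ΔE = 489.6 × (1/5² − 1/6²) = 489.6 × 0.01222 = 5.984 eV.
λ = hc/ΔE = 1240 / 5.984 = 207 nm.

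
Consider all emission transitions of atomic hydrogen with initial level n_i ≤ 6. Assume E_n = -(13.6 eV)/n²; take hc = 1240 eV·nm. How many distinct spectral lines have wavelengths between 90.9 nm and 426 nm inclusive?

6

Enumerate all n_i → n_f pairs with 1 ≤ n_f < n_i ≤ 6 and compute λ = 1240 / [13.6·1·(1/n_f² − 1/n_i²)].
Lines falling in [90.9, 426] nm: 6→1 (93.78 nm), 5→1 (94.98 nm), 4→1 (97.25 nm), 3→1 (102.6 nm), 2→1 (121.6 nm), 6→2 (410.3 nm).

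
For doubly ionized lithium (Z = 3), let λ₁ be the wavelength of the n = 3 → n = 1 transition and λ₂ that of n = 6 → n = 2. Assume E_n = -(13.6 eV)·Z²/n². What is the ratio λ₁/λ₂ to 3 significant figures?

λ ∝ 1/ΔE ∝ 1/(1/n_f² − 1/n_i²), and the Z² and hc factors cancel in the ratio.
λ₁/λ₂ = (1/2² − 1/6²)/(1/1² − 1/3²) = 0.2222/0.8889 = 0.250.

0.250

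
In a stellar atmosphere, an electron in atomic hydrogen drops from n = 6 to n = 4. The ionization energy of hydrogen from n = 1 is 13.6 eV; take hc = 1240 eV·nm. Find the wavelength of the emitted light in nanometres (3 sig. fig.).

ΔE = 13.60 × (1/4² − 1/6²) = 13.60 × 0.03472 = 0.4722 eV.
λ = hc/ΔE = 1240 / 0.4722 = 2630 nm.
This line belongs to the Brackett series.

2630 nm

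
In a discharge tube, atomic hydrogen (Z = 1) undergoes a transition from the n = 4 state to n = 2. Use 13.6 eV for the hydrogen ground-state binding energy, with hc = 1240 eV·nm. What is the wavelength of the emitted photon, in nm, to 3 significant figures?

486 nm

ΔE = 13.60 × (1/2² − 1/4²) = 13.60 × 0.1875 = 2.550 eV.
λ = hc/ΔE = 1240 / 2.550 = 486 nm.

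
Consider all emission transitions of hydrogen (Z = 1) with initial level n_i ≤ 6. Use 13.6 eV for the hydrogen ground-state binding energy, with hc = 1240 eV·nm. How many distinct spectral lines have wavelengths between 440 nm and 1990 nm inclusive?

Enumerate all n_i → n_f pairs with 1 ≤ n_f < n_i ≤ 6 and compute λ = 1240 / [13.6·1·(1/n_f² − 1/n_i²)].
Lines falling in [440, 1990] nm: 4→2 (486.3 nm), 3→2 (656.5 nm), 6→3 (1094 nm), 5→3 (1282 nm), 4→3 (1876 nm).

5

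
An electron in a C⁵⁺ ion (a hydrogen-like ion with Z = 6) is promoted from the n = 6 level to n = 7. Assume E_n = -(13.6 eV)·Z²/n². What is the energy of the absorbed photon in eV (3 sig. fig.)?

3.61 eV

The Bohr energies scale as Z², so for Z = 6: E_n = −489.6/n² eV.
E_7 = −489.6/49 = −9.992 eV and E_6 = −489.6/36 = −13.60 eV.
The photon energy is |E_7 − E_6| = 3.61 eV.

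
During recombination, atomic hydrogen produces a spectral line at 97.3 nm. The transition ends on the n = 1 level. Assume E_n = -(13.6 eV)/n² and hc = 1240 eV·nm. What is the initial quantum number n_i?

The photon energy is ΔE = hc/λ = 1240 / 97.3 = 12.74 eV.
With Z = 1, ΔE = 13.60 × (1/n_f² − 1/n_i²), so 1/n_f² − 1/n_i² = 0.9371.
With n_f = 1: 1/n_i² = 1/1 − 0.9371 = 0.06293, so n_i ≈ 3.99.

n_i = 4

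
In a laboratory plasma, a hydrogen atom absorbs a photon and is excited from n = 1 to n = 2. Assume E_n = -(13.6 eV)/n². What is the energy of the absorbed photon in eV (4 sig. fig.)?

E_2 = −13.60/4 = −3.400 eV and E_1 = −13.60/1 = −13.60 eV.
The photon energy is |E_2 − E_1| = 10.20 eV.

10.20 eV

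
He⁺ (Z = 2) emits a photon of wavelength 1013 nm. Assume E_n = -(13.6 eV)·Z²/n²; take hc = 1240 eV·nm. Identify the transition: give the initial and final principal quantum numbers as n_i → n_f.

The photon energy is ΔE = hc/λ = 1240 / 1013 = 1.224 eV.
With Z = 2, ΔE = 54.40 × (1/n_f² − 1/n_i²), so 1/n_f² − 1/n_i² = 0.02250.
Trying n_f = 4 gives 1/n_i² = 0.04000, i.e. n_i ≈ 5; this pair matches.

n_i = 5, n_f = 4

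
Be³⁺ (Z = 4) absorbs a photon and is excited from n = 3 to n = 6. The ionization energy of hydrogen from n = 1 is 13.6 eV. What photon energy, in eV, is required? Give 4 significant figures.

18.13 eV

The Bohr energies scale as Z², so for Z = 4: E_n = −217.6/n² eV.
E_6 = −217.6/36 = −6.044 eV and E_3 = −217.6/9 = −24.18 eV.
The photon energy is |E_6 − E_3| = 18.13 eV.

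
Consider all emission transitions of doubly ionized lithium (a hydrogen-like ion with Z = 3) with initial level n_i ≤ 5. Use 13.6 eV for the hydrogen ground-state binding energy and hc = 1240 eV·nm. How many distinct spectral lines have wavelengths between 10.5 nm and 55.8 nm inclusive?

6

Enumerate all n_i → n_f pairs with 1 ≤ n_f < n_i ≤ 5 and compute λ = 1240 / [13.6·9·(1/n_f² − 1/n_i²)].
Lines falling in [10.5, 55.8] nm: 5→1 (10.55 nm), 4→1 (10.81 nm), 3→1 (11.40 nm), 2→1 (13.51 nm), 5→2 (48.24 nm), 4→2 (54.03 nm).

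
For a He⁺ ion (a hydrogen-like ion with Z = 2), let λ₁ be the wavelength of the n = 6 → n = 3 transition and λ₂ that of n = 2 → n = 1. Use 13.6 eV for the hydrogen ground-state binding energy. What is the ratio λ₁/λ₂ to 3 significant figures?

9.00

λ ∝ 1/ΔE ∝ 1/(1/n_f² − 1/n_i²), and the Z² and hc factors cancel in the ratio.
λ₁/λ₂ = (1/1² − 1/2²)/(1/3² − 1/6²) = 0.7500/0.08333 = 9.00.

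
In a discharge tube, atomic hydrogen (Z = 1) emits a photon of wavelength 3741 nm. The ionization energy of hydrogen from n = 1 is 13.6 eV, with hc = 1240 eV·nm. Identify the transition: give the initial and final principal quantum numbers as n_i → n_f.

The photon energy is ΔE = hc/λ = 1240 / 3741 = 0.3315 eV.
With Z = 1, ΔE = 13.60 × (1/n_f² − 1/n_i²), so 1/n_f² − 1/n_i² = 0.02437.
Trying n_f = 5 gives 1/n_i² = 0.01563, i.e. n_i ≈ 8; this pair matches.

n_i = 8, n_f = 5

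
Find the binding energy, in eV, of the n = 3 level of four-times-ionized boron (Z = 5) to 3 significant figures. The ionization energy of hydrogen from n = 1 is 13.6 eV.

E_n = −13.6 Z²/n² = −340.0/n² eV for Z = 5.
E_3 = −340.0/9 = −37.8 eV, so ionization (to E = 0) requires 37.8 eV.

37.8 eV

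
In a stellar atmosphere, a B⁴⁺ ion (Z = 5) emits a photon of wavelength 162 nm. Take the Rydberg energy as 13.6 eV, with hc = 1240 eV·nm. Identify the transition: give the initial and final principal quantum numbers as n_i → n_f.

n_i = 5, n_f = 4

The photon energy is ΔE = hc/λ = 1240 / 162 = 7.654 eV.
With Z = 5, ΔE = 340.0 × (1/n_f² − 1/n_i²), so 1/n_f² − 1/n_i² = 0.02251.
Trying n_f = 4 gives 1/n_i² = 0.03999, i.e. n_i ≈ 5; this pair matches.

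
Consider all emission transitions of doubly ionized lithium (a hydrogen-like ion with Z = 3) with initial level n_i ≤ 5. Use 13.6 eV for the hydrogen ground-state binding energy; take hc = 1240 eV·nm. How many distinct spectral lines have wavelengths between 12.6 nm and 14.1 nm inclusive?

Enumerate all n_i → n_f pairs with 1 ≤ n_f < n_i ≤ 5 and compute λ = 1240 / [13.6·9·(1/n_f² − 1/n_i²)].
Lines falling in [12.6, 14.1] nm: 2→1 (13.51 nm).

1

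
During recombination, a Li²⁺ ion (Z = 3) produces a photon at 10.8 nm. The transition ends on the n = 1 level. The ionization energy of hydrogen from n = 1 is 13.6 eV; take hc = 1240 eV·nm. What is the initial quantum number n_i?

The photon energy is ΔE = hc/λ = 1240 / 10.8 = 114.8 eV.
With Z = 3, ΔE = 122.4 × (1/n_f² − 1/n_i²), so 1/n_f² − 1/n_i² = 0.9380.
With n_f = 1: 1/n_i² = 1/1 − 0.9380 = 0.06197, so n_i ≈ 4.02.

n_i = 4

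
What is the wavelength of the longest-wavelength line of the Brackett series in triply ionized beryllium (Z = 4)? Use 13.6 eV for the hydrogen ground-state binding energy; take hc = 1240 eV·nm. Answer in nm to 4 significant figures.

253.3 nm

The Brackett series terminates on n_f = 4; the first line has n_i = 4+1 = 5.
ΔE = 217.6 × (1/4² − 1/5²) = 4.896 eV.
λ = 1240 / 4.896 = 253.3 nm.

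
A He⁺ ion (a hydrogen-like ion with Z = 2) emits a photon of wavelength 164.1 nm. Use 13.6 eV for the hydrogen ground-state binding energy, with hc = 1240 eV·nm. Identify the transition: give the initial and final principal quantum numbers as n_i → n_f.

n_i = 3, n_f = 2

The photon energy is ΔE = hc/λ = 1240 / 164.1 = 7.556 eV.
With Z = 2, ΔE = 54.40 × (1/n_f² − 1/n_i²), so 1/n_f² − 1/n_i² = 0.1389.
Trying n_f = 2 gives 1/n_i² = 0.1111, i.e. n_i ≈ 3; this pair matches.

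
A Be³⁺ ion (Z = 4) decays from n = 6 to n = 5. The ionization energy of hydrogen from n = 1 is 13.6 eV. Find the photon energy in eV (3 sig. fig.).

The Bohr energies scale as Z², so for Z = 4: E_n = −217.6/n² eV.
E_6 = −217.6/36 = −6.044 eV and E_5 = −217.6/25 = −8.704 eV.
The photon energy is |E_6 − E_5| = 2.66 eV.

2.66 eV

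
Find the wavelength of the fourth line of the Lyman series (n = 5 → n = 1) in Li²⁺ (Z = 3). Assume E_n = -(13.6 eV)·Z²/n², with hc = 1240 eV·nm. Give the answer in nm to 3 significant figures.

The Lyman series terminates on n_f = 1; the fourth line has n_i = 1+4 = 5.
ΔE = 122.4 × (1/1² − 1/5²) = 117.5 eV.
λ = 1240 / 117.5 = 10.6 nm.

10.6 nm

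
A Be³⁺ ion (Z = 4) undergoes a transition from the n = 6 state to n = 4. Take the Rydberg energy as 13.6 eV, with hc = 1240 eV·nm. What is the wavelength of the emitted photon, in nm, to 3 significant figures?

164 nm

For Z = 4 the level energies scale as Z², so the effective Rydberg energy is 13.6 × 16 = 217.6 eV.
ΔE = 217.6 × (1/4² − 1/6²) = 217.6 × 0.03472 = 7.556 eV.
λ = hc/ΔE = 1240 / 7.556 = 164 nm.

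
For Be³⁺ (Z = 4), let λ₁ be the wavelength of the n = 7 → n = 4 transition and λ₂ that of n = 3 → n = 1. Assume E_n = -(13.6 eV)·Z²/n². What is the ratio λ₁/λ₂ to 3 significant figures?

21.1

λ ∝ 1/ΔE ∝ 1/(1/n_f² − 1/n_i²), and the Z² and hc factors cancel in the ratio.
λ₁/λ₂ = (1/1² − 1/3²)/(1/4² − 1/7²) = 0.8889/0.04209 = 21.1.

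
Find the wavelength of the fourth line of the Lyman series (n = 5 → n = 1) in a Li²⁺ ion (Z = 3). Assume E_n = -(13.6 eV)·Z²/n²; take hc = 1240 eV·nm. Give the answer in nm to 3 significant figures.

10.6 nm

The Lyman series terminates on n_f = 1; the fourth line has n_i = 1+4 = 5.
ΔE = 122.4 × (1/1² − 1/5²) = 117.5 eV.
λ = 1240 / 117.5 = 10.6 nm.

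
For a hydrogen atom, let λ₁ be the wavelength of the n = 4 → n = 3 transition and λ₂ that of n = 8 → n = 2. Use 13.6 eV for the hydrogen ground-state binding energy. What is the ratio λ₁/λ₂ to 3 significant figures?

λ ∝ 1/ΔE ∝ 1/(1/n_f² − 1/n_i²), and the Z² and hc factors cancel in the ratio.
λ₁/λ₂ = (1/2² − 1/8²)/(1/3² − 1/4²) = 0.2344/0.04861 = 4.82.

4.82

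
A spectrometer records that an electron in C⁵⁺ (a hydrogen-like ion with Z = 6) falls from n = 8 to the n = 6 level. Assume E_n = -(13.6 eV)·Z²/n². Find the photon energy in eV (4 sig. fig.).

The Bohr energies scale as Z², so for Z = 6: E_n = −489.6/n² eV.
E_8 = −489.6/64 = −7.650 eV and E_6 = −489.6/36 = −13.60 eV.
The photon energy is |E_8 − E_6| = 5.950 eV.

5.950 eV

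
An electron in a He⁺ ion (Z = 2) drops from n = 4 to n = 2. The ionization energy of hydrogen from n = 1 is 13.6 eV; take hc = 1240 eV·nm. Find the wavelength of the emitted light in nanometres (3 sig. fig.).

122 nm

For Z = 2 the level energies scale as Z², so the effective Rydberg energy is 13.6 × 4 = 54.40 eV.
ΔE = 54.40 × (1/2² − 1/4²) = 54.40 × 0.1875 = 10.20 eV.
λ = hc/ΔE = 1240 / 10.20 = 122 nm.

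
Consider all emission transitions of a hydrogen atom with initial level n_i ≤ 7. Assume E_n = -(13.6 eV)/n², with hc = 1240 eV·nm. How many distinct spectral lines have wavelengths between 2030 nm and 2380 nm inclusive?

Enumerate all n_i → n_f pairs with 1 ≤ n_f < n_i ≤ 7 and compute λ = 1240 / [13.6·1·(1/n_f² − 1/n_i²)].
Lines falling in [2030, 2380] nm: 7→4 (2166 nm).

1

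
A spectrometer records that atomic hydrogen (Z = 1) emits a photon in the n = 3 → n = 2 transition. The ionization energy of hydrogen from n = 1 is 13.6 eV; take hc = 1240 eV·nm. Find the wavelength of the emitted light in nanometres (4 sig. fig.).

ΔE = 13.60 × (1/2² − 1/3²) = 13.60 × 0.1389 = 1.889 eV.
λ = hc/ΔE = 1240 / 1.889 = 656.5 nm.
This line belongs to the Balmer series.

656.5 nm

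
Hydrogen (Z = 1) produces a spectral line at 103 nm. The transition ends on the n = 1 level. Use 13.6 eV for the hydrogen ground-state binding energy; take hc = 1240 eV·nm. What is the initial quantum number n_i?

n_i = 3

The photon energy is ΔE = hc/λ = 1240 / 103 = 12.04 eV.
With Z = 1, ΔE = 13.60 × (1/n_f² − 1/n_i²), so 1/n_f² − 1/n_i² = 0.8852.
With n_f = 1: 1/n_i² = 1/1 − 0.8852 = 0.1148, so n_i ≈ 2.95.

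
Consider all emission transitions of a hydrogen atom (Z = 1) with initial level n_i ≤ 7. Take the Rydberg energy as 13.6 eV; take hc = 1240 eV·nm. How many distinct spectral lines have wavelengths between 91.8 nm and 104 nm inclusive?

Enumerate all n_i → n_f pairs with 1 ≤ n_f < n_i ≤ 7 and compute λ = 1240 / [13.6·1·(1/n_f² − 1/n_i²)].
Lines falling in [91.8, 104] nm: 7→1 (93.08 nm), 6→1 (93.78 nm), 5→1 (94.98 nm), 4→1 (97.25 nm), 3→1 (102.6 nm).

5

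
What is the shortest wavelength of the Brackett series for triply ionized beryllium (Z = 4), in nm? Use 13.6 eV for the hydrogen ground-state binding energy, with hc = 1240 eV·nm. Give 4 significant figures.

91.18 nm

The Brackett series has lower level n_f = 4; the series limit corresponds to n_i → ∞.
ΔE_max = 13.6 × 16 / 4² = 13.60 eV.
λ_min = 1240 / 13.60 = 91.18 nm.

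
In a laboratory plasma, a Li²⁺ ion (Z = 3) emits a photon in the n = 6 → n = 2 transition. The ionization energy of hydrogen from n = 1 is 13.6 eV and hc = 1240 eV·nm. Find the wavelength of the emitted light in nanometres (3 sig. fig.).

For Z = 3 the level energies scale as Z², so the effective Rydberg energy is 13.6 × 9 = 122.4 eV.
ΔE = 122.4 × (1/2² − 1/6²) = 122.4 × 0.2222 = 27.20 eV.
λ = hc/ΔE = 1240 / 27.20 = 45.6 nm.

45.6 nm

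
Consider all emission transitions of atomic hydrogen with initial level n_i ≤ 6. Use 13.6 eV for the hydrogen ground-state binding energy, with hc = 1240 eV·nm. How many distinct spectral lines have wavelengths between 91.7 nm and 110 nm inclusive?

4

Enumerate all n_i → n_f pairs with 1 ≤ n_f < n_i ≤ 6 and compute λ = 1240 / [13.6·1·(1/n_f² − 1/n_i²)].
Lines falling in [91.7, 110] nm: 6→1 (93.78 nm), 5→1 (94.98 nm), 4→1 (97.25 nm), 3→1 (102.6 nm).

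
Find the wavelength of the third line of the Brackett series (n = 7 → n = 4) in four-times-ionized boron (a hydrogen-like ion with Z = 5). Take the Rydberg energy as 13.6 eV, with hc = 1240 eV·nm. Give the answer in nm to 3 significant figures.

The Brackett series terminates on n_f = 4; the third line has n_i = 4+3 = 7.
ΔE = 340.0 × (1/4² − 1/7²) = 14.31 eV.
λ = 1240 / 14.31 = 86.6 nm.

86.6 nm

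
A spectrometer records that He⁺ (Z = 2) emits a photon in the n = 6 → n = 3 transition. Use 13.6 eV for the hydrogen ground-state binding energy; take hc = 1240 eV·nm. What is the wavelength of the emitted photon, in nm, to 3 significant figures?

For Z = 2 the level energies scale as Z², so the effective Rydberg energy is 13.6 × 4 = 54.40 eV.
ΔE = 54.40 × (1/3² − 1/6²) = 54.40 × 0.08333 = 4.533 eV.
λ = hc/ΔE = 1240 / 4.533 = 274 nm.

274 nm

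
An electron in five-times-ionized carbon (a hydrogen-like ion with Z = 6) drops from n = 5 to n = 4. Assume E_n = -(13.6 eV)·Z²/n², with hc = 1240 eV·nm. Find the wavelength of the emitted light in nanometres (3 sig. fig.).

For Z = 6 the level energies scale as Z², so the effective Rydberg energy is 13.6 × 36 = 489.6 eV.
ΔE = 489.6 × (1/4² − 1/5²) = 489.6 × 0.02250 = 11.02 eV.
λ = hc/ΔE = 1240 / 11.02 = 113 nm.

113 nm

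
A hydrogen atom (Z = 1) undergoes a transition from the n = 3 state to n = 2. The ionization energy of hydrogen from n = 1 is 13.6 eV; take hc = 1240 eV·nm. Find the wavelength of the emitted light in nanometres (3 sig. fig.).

656 nm

ΔE = 13.60 × (1/2² − 1/3²) = 13.60 × 0.1389 = 1.889 eV.
λ = hc/ΔE = 1240 / 1.889 = 656 nm.
This line belongs to the Balmer series.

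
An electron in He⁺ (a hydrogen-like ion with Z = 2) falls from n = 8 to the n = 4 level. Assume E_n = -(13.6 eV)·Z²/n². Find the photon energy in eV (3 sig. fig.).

2.55 eV

The Bohr energies scale as Z², so for Z = 2: E_n = −54.40/n² eV.
E_8 = −54.40/64 = −0.8500 eV and E_4 = −54.40/16 = −3.400 eV.
The photon energy is |E_8 − E_4| = 2.55 eV.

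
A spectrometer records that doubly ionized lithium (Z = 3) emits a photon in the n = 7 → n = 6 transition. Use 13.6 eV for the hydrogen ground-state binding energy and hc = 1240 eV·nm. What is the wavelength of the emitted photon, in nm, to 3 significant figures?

For Z = 3 the level energies scale as Z², so the effective Rydberg energy is 13.6 × 9 = 122.4 eV.
ΔE = 122.4 × (1/6² − 1/7²) = 122.4 × 0.007370 = 0.9020 eV.
λ = hc/ΔE = 1240 / 0.9020 = 1370 nm.

1370 nm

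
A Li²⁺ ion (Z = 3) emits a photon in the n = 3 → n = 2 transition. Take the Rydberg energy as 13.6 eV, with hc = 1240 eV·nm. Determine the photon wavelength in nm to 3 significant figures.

For Z = 3 the level energies scale as Z², so the effective Rydberg energy is 13.6 × 9 = 122.4 eV.
ΔE = 122.4 × (1/2² − 1/3²) = 122.4 × 0.1389 = 17.00 eV.
λ = hc/ΔE = 1240 / 17.00 = 72.9 nm.

72.9 nm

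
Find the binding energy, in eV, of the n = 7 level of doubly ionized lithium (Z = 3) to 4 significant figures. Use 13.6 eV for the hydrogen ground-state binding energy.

2.498 eV

E_n = −13.6 Z²/n² = −122.4/n² eV for Z = 3.
E_7 = −122.4/49 = −2.498 eV, so ionization (to E = 0) requires 2.498 eV.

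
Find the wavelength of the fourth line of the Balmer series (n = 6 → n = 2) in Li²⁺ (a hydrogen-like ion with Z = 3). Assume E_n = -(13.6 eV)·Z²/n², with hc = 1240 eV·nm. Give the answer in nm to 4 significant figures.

45.59 nm

The Balmer series terminates on n_f = 2; the fourth line has n_i = 2+4 = 6.
ΔE = 122.4 × (1/2² − 1/6²) = 27.20 eV.
λ = 1240 / 27.20 = 45.59 nm.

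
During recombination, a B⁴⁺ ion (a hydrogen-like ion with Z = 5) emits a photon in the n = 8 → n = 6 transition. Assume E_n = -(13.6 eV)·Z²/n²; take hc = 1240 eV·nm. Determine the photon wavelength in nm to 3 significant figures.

For Z = 5 the level energies scale as Z², so the effective Rydberg energy is 13.6 × 25 = 340.0 eV.
ΔE = 340.0 × (1/6² − 1/8²) = 340.0 × 0.01215 = 4.132 eV.
λ = hc/ΔE = 1240 / 4.132 = 300 nm.

300 nm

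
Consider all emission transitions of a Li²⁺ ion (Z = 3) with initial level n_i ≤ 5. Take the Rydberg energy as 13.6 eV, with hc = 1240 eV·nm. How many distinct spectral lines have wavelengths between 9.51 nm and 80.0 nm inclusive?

7

Enumerate all n_i → n_f pairs with 1 ≤ n_f < n_i ≤ 5 and compute λ = 1240 / [13.6·9·(1/n_f² − 1/n_i²)].
Lines falling in [9.51, 80.0] nm: 5→1 (10.55 nm), 4→1 (10.81 nm), 3→1 (11.40 nm), 2→1 (13.51 nm), 5→2 (48.24 nm), 4→2 (54.03 nm), 3→2 (72.94 nm).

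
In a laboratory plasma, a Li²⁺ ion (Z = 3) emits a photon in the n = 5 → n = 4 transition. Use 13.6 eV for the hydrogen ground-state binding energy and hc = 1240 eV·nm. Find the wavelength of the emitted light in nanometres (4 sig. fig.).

450.3 nm

For Z = 3 the level energies scale as Z², so the effective Rydberg energy is 13.6 × 9 = 122.4 eV.
ΔE = 122.4 × (1/4² − 1/5²) = 122.4 × 0.02250 = 2.754 eV.
λ = hc/ΔE = 1240 / 2.754 = 450.3 nm.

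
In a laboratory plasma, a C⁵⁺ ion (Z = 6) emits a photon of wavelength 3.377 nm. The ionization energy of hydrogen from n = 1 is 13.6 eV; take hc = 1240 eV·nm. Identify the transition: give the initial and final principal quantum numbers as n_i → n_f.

n_i = 2, n_f = 1

The photon energy is ΔE = hc/λ = 1240 / 3.377 = 367.2 eV.
With Z = 6, ΔE = 489.6 × (1/n_f² − 1/n_i²), so 1/n_f² − 1/n_i² = 0.7500.
Trying n_f = 1 gives 1/n_i² = 0.2500, i.e. n_i ≈ 2; this pair matches.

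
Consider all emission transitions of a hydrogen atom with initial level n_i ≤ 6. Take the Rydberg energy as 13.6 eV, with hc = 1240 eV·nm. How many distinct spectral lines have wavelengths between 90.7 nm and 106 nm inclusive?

Enumerate all n_i → n_f pairs with 1 ≤ n_f < n_i ≤ 6 and compute λ = 1240 / [13.6·1·(1/n_f² − 1/n_i²)].
Lines falling in [90.7, 106] nm: 6→1 (93.78 nm), 5→1 (94.98 nm), 4→1 (97.25 nm), 3→1 (102.6 nm).

4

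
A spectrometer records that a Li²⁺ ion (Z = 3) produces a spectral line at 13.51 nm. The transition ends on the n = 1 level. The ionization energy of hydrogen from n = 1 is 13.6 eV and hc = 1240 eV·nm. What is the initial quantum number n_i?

The photon energy is ΔE = hc/λ = 1240 / 13.51 = 91.78 eV.
With Z = 3, ΔE = 122.4 × (1/n_f² − 1/n_i²), so 1/n_f² − 1/n_i² = 0.7499.
With n_f = 1: 1/n_i² = 1/1 − 0.7499 = 0.2501, so n_i ≈ 2.00.

n_i = 2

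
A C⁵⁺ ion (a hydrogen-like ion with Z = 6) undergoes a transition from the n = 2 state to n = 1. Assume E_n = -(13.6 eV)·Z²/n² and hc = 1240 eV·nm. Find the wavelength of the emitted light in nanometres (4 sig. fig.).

3.377 nm

For Z = 6 the level energies scale as Z², so the effective Rydberg energy is 13.6 × 36 = 489.6 eV.
ΔE = 489.6 × (1/1² − 1/2²) = 489.6 × 0.7500 = 367.2 eV.
λ = hc/ΔE = 1240 / 367.2 = 3.377 nm.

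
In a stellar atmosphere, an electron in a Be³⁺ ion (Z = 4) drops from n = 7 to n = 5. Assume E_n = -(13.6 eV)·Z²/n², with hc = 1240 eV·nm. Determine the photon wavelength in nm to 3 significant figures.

291 nm

For Z = 4 the level energies scale as Z², so the effective Rydberg energy is 13.6 × 16 = 217.6 eV.
ΔE = 217.6 × (1/5² − 1/7²) = 217.6 × 0.01959 = 4.263 eV.
λ = hc/ΔE = 1240 / 4.263 = 291 nm.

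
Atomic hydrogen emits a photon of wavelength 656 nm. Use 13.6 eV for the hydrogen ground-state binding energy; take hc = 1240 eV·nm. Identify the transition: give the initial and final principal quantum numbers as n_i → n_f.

The photon energy is ΔE = hc/λ = 1240 / 656 = 1.890 eV.
With Z = 1, ΔE = 13.60 × (1/n_f² − 1/n_i²), so 1/n_f² − 1/n_i² = 0.1390.
Trying n_f = 2 gives 1/n_i² = 0.1110, i.e. n_i ≈ 3; this pair matches.

n_i = 3, n_f = 2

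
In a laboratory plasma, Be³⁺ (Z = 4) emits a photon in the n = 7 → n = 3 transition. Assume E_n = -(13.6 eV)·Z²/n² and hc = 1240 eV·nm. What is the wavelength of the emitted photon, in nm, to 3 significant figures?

For Z = 4 the level energies scale as Z², so the effective Rydberg energy is 13.6 × 16 = 217.6 eV.
ΔE = 217.6 × (1/3² − 1/7²) = 217.6 × 0.09070 = 19.74 eV.
λ = hc/ΔE = 1240 / 19.74 = 62.8 nm.

62.8 nm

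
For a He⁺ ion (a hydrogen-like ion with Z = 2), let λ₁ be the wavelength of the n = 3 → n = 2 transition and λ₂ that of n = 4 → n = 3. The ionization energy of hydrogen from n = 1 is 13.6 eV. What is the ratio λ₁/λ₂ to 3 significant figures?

λ ∝ 1/ΔE ∝ 1/(1/n_f² − 1/n_i²), and the Z² and hc factors cancel in the ratio.
λ₁/λ₂ = (1/3² − 1/4²)/(1/2² − 1/3²) = 0.04861/0.1389 = 0.350.

0.350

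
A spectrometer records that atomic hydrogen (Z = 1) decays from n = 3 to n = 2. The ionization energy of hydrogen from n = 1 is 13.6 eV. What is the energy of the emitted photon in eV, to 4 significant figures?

1.889 eV

E_3 = −13.60/9 = −1.511 eV and E_2 = −13.60/4 = −3.400 eV.
The photon energy is |E_3 − E_2| = 1.889 eV.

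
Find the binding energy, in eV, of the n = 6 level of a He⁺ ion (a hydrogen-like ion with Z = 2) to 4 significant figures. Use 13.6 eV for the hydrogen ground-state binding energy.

E_n = −13.6 Z²/n² = −54.40/n² eV for Z = 2.
E_6 = −54.40/36 = −1.511 eV, so ionization (to E = 0) requires 1.511 eV.

1.511 eV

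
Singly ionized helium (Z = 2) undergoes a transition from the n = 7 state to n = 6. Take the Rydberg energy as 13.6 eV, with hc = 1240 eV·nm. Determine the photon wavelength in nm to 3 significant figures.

3090 nm

For Z = 2 the level energies scale as Z², so the effective Rydberg energy is 13.6 × 4 = 54.40 eV.
ΔE = 54.40 × (1/6² − 1/7²) = 54.40 × 0.007370 = 0.4009 eV.
λ = hc/ΔE = 1240 / 0.4009 = 3090 nm.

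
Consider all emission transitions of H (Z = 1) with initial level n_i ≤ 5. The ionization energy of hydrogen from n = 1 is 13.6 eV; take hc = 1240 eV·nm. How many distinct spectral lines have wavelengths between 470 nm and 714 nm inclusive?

Enumerate all n_i → n_f pairs with 1 ≤ n_f < n_i ≤ 5 and compute λ = 1240 / [13.6·1·(1/n_f² − 1/n_i²)].
Lines falling in [470, 714] nm: 4→2 (486.3 nm), 3→2 (656.5 nm).

2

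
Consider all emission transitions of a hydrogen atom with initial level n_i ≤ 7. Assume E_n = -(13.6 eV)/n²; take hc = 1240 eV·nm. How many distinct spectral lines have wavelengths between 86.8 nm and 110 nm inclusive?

5

Enumerate all n_i → n_f pairs with 1 ≤ n_f < n_i ≤ 7 and compute λ = 1240 / [13.6·1·(1/n_f² − 1/n_i²)].
Lines falling in [86.8, 110] nm: 7→1 (93.08 nm), 6→1 (93.78 nm), 5→1 (94.98 nm), 4→1 (97.25 nm), 3→1 (102.6 nm).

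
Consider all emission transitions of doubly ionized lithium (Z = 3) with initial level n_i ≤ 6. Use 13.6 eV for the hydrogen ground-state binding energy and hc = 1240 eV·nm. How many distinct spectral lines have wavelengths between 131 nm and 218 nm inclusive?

2

Enumerate all n_i → n_f pairs with 1 ≤ n_f < n_i ≤ 6 and compute λ = 1240 / [13.6·9·(1/n_f² − 1/n_i²)].
Lines falling in [131, 218] nm: 5→3 (142.5 nm), 4→3 (208.4 nm).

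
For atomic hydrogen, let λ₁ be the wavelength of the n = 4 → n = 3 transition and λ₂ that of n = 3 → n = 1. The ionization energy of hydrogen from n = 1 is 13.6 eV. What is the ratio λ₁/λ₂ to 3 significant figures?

18.3

λ ∝ 1/ΔE ∝ 1/(1/n_f² − 1/n_i²), and the Z² and hc factors cancel in the ratio.
λ₁/λ₂ = (1/1² − 1/3²)/(1/3² − 1/4²) = 0.8889/0.04861 = 18.3.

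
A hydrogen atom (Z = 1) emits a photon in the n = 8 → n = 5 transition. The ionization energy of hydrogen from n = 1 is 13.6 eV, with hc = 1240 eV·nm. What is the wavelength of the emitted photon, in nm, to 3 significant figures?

3740 nm

ΔE = 13.60 × (1/5² − 1/8²) = 13.60 × 0.02438 = 0.3315 eV.
λ = hc/ΔE = 1240 / 0.3315 = 3740 nm.
This line belongs to the Pfund series.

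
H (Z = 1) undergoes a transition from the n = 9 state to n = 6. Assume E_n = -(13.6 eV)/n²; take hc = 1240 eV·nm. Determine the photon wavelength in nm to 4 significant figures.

ΔE = 13.60 × (1/6² − 1/9²) = 13.60 × 0.01543 = 0.2099 eV.
λ = hc/ΔE = 1240 / 0.2099 = 5908 nm.

5908 nm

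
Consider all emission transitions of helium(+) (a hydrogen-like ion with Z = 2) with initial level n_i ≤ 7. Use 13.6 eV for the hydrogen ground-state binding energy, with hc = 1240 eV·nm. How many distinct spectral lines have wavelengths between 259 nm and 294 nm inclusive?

Enumerate all n_i → n_f pairs with 1 ≤ n_f < n_i ≤ 7 and compute λ = 1240 / [13.6·4·(1/n_f² − 1/n_i²)].
Lines falling in [259, 294] nm: 6→3 (273.5 nm).

1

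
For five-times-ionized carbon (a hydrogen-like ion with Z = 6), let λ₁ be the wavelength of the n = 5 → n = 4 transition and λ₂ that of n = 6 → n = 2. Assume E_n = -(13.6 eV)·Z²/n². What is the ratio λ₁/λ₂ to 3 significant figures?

λ ∝ 1/ΔE ∝ 1/(1/n_f² − 1/n_i²), and the Z² and hc factors cancel in the ratio.
λ₁/λ₂ = (1/2² − 1/6²)/(1/4² − 1/5²) = 0.2222/0.02250 = 9.88.

9.88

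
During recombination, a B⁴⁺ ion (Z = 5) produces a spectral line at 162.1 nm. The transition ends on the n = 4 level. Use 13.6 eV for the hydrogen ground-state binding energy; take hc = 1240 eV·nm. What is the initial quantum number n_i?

n_i = 5

The photon energy is ΔE = hc/λ = 1240 / 162.1 = 7.650 eV.
With Z = 5, ΔE = 340.0 × (1/n_f² − 1/n_i²), so 1/n_f² − 1/n_i² = 0.02250.
With n_f = 4: 1/n_i² = 1/16 − 0.02250 = 0.04000, so n_i ≈ 5.00.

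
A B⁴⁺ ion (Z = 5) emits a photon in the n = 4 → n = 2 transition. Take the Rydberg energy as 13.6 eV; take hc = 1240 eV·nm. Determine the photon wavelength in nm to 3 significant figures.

19.5 nm

For Z = 5 the level energies scale as Z², so the effective Rydberg energy is 13.6 × 25 = 340.0 eV.
ΔE = 340.0 × (1/2² − 1/4²) = 340.0 × 0.1875 = 63.75 eV.
λ = hc/ΔE = 1240 / 63.75 = 19.5 nm.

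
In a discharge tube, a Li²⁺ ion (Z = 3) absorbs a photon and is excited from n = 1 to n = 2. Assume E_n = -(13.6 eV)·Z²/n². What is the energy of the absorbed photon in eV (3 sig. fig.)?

91.8 eV

The Bohr energies scale as Z², so for Z = 3: E_n = −122.4/n² eV.
E_2 = −122.4/4 = −30.60 eV and E_1 = −122.4/1 = −122.4 eV.
The photon energy is |E_2 − E_1| = 91.8 eV.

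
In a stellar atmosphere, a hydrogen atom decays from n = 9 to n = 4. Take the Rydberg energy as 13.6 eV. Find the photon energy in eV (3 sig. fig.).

0.682 eV

E_9 = −13.60/81 = −0.1679 eV and E_4 = −13.60/16 = −0.8500 eV.
The photon energy is |E_9 − E_4| = 0.682 eV.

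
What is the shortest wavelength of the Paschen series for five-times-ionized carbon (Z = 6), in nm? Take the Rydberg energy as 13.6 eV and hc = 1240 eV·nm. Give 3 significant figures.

The Paschen series has lower level n_f = 3; the series limit corresponds to n_i → ∞.
ΔE_max = 13.6 × 36 / 3² = 54.40 eV.
λ_min = 1240 / 54.40 = 22.8 nm.

22.8 nm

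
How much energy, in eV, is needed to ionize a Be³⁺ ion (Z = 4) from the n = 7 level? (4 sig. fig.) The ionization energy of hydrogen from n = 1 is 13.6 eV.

4.441 eV

E_n = −13.6 Z²/n² = −217.6/n² eV for Z = 4.
E_7 = −217.6/49 = −4.441 eV, so ionization (to E = 0) requires 4.441 eV.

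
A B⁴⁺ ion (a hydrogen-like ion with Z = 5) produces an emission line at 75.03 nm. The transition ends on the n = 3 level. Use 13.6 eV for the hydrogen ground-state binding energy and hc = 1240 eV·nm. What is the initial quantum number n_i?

n_i = 4

The photon energy is ΔE = hc/λ = 1240 / 75.03 = 16.53 eV.
With Z = 5, ΔE = 340.0 × (1/n_f² − 1/n_i²), so 1/n_f² − 1/n_i² = 0.04861.
With n_f = 3: 1/n_i² = 1/9 − 0.04861 = 0.06250, so n_i ≈ 4.00.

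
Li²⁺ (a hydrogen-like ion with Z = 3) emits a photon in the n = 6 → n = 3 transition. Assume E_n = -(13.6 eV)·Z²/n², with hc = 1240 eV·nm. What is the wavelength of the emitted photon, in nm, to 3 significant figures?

122 nm

For Z = 3 the level energies scale as Z², so the effective Rydberg energy is 13.6 × 9 = 122.4 eV.
ΔE = 122.4 × (1/3² − 1/6²) = 122.4 × 0.08333 = 10.20 eV.
λ = hc/ΔE = 1240 / 10.20 = 122 nm.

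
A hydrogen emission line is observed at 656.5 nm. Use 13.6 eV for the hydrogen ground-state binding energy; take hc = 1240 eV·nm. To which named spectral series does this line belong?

ΔE = 1240/656.5 = 1.889 eV.
This matches 13.6 × (1/2² − 1/3²), so n_f = 2: the Balmer series.

Balmer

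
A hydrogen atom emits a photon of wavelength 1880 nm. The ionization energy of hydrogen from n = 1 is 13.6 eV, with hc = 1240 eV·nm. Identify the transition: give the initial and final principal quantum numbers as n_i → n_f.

n_i = 4, n_f = 3

The photon energy is ΔE = hc/λ = 1240 / 1880 = 0.6596 eV.
With Z = 1, ΔE = 13.60 × (1/n_f² − 1/n_i²), so 1/n_f² − 1/n_i² = 0.04850.
Trying n_f = 3 gives 1/n_i² = 0.06261, i.e. n_i ≈ 4; this pair matches.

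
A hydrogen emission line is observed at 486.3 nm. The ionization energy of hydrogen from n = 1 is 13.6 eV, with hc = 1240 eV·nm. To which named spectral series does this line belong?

Balmer

ΔE = 1240/486.3 = 2.550 eV.
This matches 13.6 × (1/2² − 1/4²), so n_f = 2: the Balmer series.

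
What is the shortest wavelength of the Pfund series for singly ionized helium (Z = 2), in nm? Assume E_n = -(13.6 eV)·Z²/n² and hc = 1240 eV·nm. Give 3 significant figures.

570 nm

The Pfund series has lower level n_f = 5; the series limit corresponds to n_i → ∞.
ΔE_max = 13.6 × 4 / 5² = 2.176 eV.
λ_min = 1240 / 2.176 = 570 nm.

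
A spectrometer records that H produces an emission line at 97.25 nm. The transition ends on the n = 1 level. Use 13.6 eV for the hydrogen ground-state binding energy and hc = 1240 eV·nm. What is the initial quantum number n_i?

The photon energy is ΔE = hc/λ = 1240 / 97.25 = 12.75 eV.
With Z = 1, ΔE = 13.60 × (1/n_f² − 1/n_i²), so 1/n_f² − 1/n_i² = 0.9375.
With n_f = 1: 1/n_i² = 1/1 − 0.9375 = 0.06245, so n_i ≈ 4.00.

n_i = 4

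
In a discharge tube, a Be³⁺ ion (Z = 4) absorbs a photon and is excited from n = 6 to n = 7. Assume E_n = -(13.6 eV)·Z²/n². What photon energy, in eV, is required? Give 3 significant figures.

1.60 eV

The Bohr energies scale as Z², so for Z = 4: E_n = −217.6/n² eV.
E_7 = −217.6/49 = −4.441 eV and E_6 = −217.6/36 = −6.044 eV.
The photon energy is |E_7 − E_6| = 1.60 eV.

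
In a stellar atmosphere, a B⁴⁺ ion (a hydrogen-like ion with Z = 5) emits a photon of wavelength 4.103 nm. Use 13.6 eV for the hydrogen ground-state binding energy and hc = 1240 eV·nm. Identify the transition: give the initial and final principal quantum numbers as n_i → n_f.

The photon energy is ΔE = hc/λ = 1240 / 4.103 = 302.2 eV.
With Z = 5, ΔE = 340.0 × (1/n_f² − 1/n_i²), so 1/n_f² − 1/n_i² = 0.8889.
Trying n_f = 1 gives 1/n_i² = 0.1111, i.e. n_i ≈ 3; this pair matches.

n_i = 3, n_f = 1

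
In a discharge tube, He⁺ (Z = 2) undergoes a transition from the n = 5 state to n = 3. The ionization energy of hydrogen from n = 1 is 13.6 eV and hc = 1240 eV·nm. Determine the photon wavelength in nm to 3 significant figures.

For Z = 2 the level energies scale as Z², so the effective Rydberg energy is 13.6 × 4 = 54.40 eV.
ΔE = 54.40 × (1/3² − 1/5²) = 54.40 × 0.07111 = 3.868 eV.
λ = hc/ΔE = 1240 / 3.868 = 321 nm.

321 nm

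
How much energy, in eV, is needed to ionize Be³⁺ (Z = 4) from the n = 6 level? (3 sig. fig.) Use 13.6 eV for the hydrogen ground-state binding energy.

E_n = −13.6 Z²/n² = −217.6/n² eV for Z = 4.
E_6 = −217.6/36 = −6.04 eV, so ionization (to E = 0) requires 6.04 eV.

6.04 eV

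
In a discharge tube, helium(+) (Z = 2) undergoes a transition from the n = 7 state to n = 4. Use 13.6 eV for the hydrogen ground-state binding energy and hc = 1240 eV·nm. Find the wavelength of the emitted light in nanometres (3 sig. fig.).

For Z = 2 the level energies scale as Z², so the effective Rydberg energy is 13.6 × 4 = 54.40 eV.
ΔE = 54.40 × (1/4² − 1/7²) = 54.40 × 0.04209 = 2.290 eV.
λ = hc/ΔE = 1240 / 2.290 = 542 nm.

542 nm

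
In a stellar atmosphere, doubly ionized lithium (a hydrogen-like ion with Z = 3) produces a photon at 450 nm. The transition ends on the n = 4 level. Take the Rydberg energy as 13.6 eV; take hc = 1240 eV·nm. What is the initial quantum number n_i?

The photon energy is ΔE = hc/λ = 1240 / 450 = 2.756 eV.
With Z = 3, ΔE = 122.4 × (1/n_f² − 1/n_i²), so 1/n_f² − 1/n_i² = 0.02251.
With n_f = 4: 1/n_i² = 1/16 − 0.02251 = 0.03999, so n_i ≈ 5.00.

n_i = 5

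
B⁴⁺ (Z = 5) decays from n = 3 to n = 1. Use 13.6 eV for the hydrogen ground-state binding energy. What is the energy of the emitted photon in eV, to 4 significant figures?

The Bohr energies scale as Z², so for Z = 5: E_n = −340.0/n² eV.
E_3 = −340.0/9 = −37.78 eV and E_1 = −340.0/1 = −340.0 eV.
The photon energy is |E_3 − E_1| = 302.2 eV.

302.2 eV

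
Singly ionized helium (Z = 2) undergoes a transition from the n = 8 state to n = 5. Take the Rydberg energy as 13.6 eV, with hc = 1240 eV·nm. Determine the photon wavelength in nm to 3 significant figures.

For Z = 2 the level energies scale as Z², so the effective Rydberg energy is 13.6 × 4 = 54.40 eV.
ΔE = 54.40 × (1/5² − 1/8²) = 54.40 × 0.02438 = 1.326 eV.
λ = hc/ΔE = 1240 / 1.326 = 935 nm.

935 nm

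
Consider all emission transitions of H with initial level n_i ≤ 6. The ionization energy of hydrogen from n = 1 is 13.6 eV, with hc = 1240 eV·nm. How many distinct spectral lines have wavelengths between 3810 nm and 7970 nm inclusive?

2

Enumerate all n_i → n_f pairs with 1 ≤ n_f < n_i ≤ 6 and compute λ = 1240 / [13.6·1·(1/n_f² − 1/n_i²)].
Lines falling in [3810, 7970] nm: 5→4 (4052 nm), 6→5 (7460 nm).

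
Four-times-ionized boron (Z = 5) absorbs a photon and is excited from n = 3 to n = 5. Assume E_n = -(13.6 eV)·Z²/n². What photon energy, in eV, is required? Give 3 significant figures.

The Bohr energies scale as Z², so for Z = 5: E_n = −340.0/n² eV.
E_5 = −340.0/25 = −13.60 eV and E_3 = −340.0/9 = −37.78 eV.
The photon energy is |E_5 − E_3| = 24.2 eV.

24.2 eV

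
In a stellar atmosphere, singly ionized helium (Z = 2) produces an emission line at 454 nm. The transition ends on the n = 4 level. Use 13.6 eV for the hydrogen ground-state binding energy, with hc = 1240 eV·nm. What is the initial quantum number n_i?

n_i = 9

The photon energy is ΔE = hc/λ = 1240 / 454 = 2.731 eV.
With Z = 2, ΔE = 54.40 × (1/n_f² − 1/n_i²), so 1/n_f² − 1/n_i² = 0.05021.
With n_f = 4: 1/n_i² = 1/16 − 0.05021 = 0.01229, so n_i ≈ 9.02.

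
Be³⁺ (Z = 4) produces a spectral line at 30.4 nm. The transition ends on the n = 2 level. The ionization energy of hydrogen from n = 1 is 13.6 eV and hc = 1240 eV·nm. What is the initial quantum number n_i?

n_i = 4

The photon energy is ΔE = hc/λ = 1240 / 30.4 = 40.79 eV.
With Z = 4, ΔE = 217.6 × (1/n_f² − 1/n_i²), so 1/n_f² − 1/n_i² = 0.1875.
With n_f = 2: 1/n_i² = 1/4 − 0.1875 = 0.06255, so n_i ≈ 4.00.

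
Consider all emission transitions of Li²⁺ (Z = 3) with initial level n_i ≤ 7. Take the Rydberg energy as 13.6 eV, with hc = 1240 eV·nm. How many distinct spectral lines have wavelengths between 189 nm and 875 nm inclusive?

Enumerate all n_i → n_f pairs with 1 ≤ n_f < n_i ≤ 7 and compute λ = 1240 / [13.6·9·(1/n_f² − 1/n_i²)].
Lines falling in [189, 875] nm: 4→3 (208.4 nm), 7→4 (240.7 nm), 6→4 (291.8 nm), 5→4 (450.3 nm), 7→5 (517.1 nm), 6→5 (828.9 nm).

6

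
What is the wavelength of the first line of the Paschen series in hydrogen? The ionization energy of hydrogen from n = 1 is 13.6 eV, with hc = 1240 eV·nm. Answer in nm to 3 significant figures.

The Paschen series terminates on n_f = 3; the first line has n_i = 3+1 = 4.
ΔE = 13.60 × (1/3² − 1/4²) = 0.6611 eV.
λ = 1240 / 0.6611 = 1880 nm.

1880 nm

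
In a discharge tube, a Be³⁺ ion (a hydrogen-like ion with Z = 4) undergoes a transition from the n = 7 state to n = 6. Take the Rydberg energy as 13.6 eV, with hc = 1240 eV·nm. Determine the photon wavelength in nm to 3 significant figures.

773 nm

For Z = 4 the level energies scale as Z², so the effective Rydberg energy is 13.6 × 16 = 217.6 eV.
ΔE = 217.6 × (1/6² − 1/7²) = 217.6 × 0.007370 = 1.604 eV.
λ = hc/ΔE = 1240 / 1.604 = 773 nm.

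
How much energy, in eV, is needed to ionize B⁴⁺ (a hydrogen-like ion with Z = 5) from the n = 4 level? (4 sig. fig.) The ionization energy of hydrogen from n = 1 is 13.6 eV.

E_n = −13.6 Z²/n² = −340.0/n² eV for Z = 5.
E_4 = −340.0/16 = −21.25 eV, so ionization (to E = 0) requires 21.25 eV.

21.25 eV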